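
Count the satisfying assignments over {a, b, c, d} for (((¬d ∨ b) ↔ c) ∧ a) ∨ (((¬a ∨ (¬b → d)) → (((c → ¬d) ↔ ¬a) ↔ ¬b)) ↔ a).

Initial set: {((((¬d ∨ b) ↔ c) ∧ a) ∨ (((¬a ∨ (¬b → d)) → (((c → ¬d) ↔ ¬a) ↔ ¬b)) ↔ a))}.
((((¬d ∨ b) ↔ c) ∧ a) ∨ (((¬a ∨ (¬b → d)) → (((c → ¬d) ↔ ¬a) ↔ ¬b)) ↔ a)): β-rule — branch into (((¬d ∨ b) ↔ c) ∧ a)  //  (((¬a ∨ (¬b → d)) → (((c → ¬d) ↔ ¬a) ↔ ¬b)) ↔ a).
  branch 1 (add (((¬d ∨ b) ↔ c) ∧ a)):
    (((¬d ∨ b) ↔ c) ∧ a): α-rule — add ((¬d ∨ b) ↔ c), a.
    ((¬d ∨ b) ↔ c): β-rule — branch into (¬d ∨ b), c  //  ¬(¬d ∨ b), ¬c.
      branch 1.1 (add (¬d ∨ b), c):
        (¬d ∨ b): β-rule — branch into ¬d  //  b.
          branch 1.1.1 (add ¬d):
            ○ open, literals {a=true, c=true, d=false}.
          branch 1.1.2 (add b):
            ○ open, literals {a=true, b=true, c=true}.
      branch 1.2 (add ¬(¬d ∨ b), ¬c):
        ¬(¬d ∨ b): α-rule — add ¬¬d, ¬b.
        ○ open, literals {a=true, b=false, c=false, d=true}.
  branch 2 (add (((¬a ∨ (¬b → d)) → (((c → ¬d) ↔ ¬a) ↔ ¬b)) ↔ a)):
    (((¬a ∨ (¬b → d)) → (((c → ¬d) ↔ ¬a) ↔ ¬b)) ↔ a): β-rule — branch into ((¬a ∨ (¬b → d)) → (((c → ¬d) ↔ ¬a) ↔ ¬b)), a  //  ¬((¬a ∨ (¬b → d)) → (((c → ¬d) ↔ ¬a) ↔ ¬b)), ¬a.
      branch 2.1 (add ((¬a ∨ (¬b → d)) → (((c → ¬d) ↔ ¬a) ↔ ¬b)), a):
        ((¬a ∨ (¬b → d)) → (((c → ¬d) ↔ ¬a) ↔ ¬b)): β-rule — branch into ¬(¬a ∨ (¬b → d))  //  (((c → ¬d) ↔ ¬a) ↔ ¬b).
          branch 2.1.1 (add ¬(¬a ∨ (¬b → d))):
            ¬(¬a ∨ (¬b → d)): α-rule — add ¬¬a, ¬(¬b → d).
            ¬(¬b → d): α-rule — add ¬b, ¬d.
            ○ open, literals {a=true, b=false, d=false}.
          branch 2.1.2 (add (((c → ¬d) ↔ ¬a) ↔ ¬b)):
            (((c → ¬d) ↔ ¬a) ↔ ¬b): β-rule — branch into ((c → ¬d) ↔ ¬a), ¬b  //  ¬((c → ¬d) ↔ ¬a), ¬¬b.
              branch 2.1.2.1 (add ((c → ¬d) ↔ ¬a), ¬b):
                ((c → ¬d) ↔ ¬a): β-rule — branch into (c → ¬d), ¬a  //  ¬(c → ¬d), ¬¬a.
                  branch 2.1.2.1.1 (add (c → ¬d), ¬a):
                    × closes — contains both a and ¬a.
                  branch 2.1.2.1.2 (add ¬(c → ¬d), ¬¬a):
                    ¬(c → ¬d): α-rule — add c, ¬¬d.
                    ○ open, literals {a=true, b=false, c=true, d=true}.
              branch 2.1.2.2 (add ¬((c → ¬d) ↔ ¬a), ¬¬b):
                ¬((c → ¬d) ↔ ¬a): β-rule — branch into (c → ¬d), ¬¬a  //  ¬(c → ¬d), ¬a.
                  branch 2.1.2.2.1 (add (c → ¬d), ¬¬a):
                    (c → ¬d): β-rule — branch into ¬c  //  ¬d.
                      branch 2.1.2.2.1.1 (add ¬c):
                        ○ open, literals {a=true, b=true, c=false}.
                      branch 2.1.2.2.1.2 (add ¬d):
                        ○ open, literals {a=true, b=true, d=false}.
                  branch 2.1.2.2.2 (add ¬(c → ¬d), ¬a):
                    × closes — contains both a and ¬a.
      branch 2.2 (add ¬((¬a ∨ (¬b → d)) → (((c → ¬d) ↔ ¬a) ↔ ¬b)), ¬a):
        ¬((¬a ∨ (¬b → d)) → (((c → ¬d) ↔ ¬a) ↔ ¬b)): α-rule — add (¬a ∨ (¬b → d)), ¬(((c → ¬d) ↔ ¬a) ↔ ¬b).
        (¬a ∨ (¬b → d)): β-rule — branch into ¬a  //  (¬b → d).
          branch 2.2.1 (add ¬a):
            ¬(((c → ¬d) ↔ ¬a) ↔ ¬b): β-rule — branch into ((c → ¬d) ↔ ¬a), ¬¬b  //  ¬((c → ¬d) ↔ ¬a), ¬b.
              branch 2.2.1.1 (add ((c → ¬d) ↔ ¬a), ¬¬b):
                ((c → ¬d) ↔ ¬a): β-rule — branch into (c → ¬d), ¬a  //  ¬(c → ¬d), ¬¬a.
                  branch 2.2.1.1.1 (add (c → ¬d), ¬a):
                    (c → ¬d): β-rule — branch into ¬c  //  ¬d.
                      branch 2.2.1.1.1.1 (add ¬c):
                        ○ open, literals {a=false, b=true, c=false}.
                      branch 2.2.1.1.1.2 (add ¬d):
                        ○ open, literals {a=false, b=true, d=false}.
                  branch 2.2.1.1.2 (add ¬(c → ¬d), ¬¬a):
                    × closes — contains both a and ¬a.
              branch 2.2.1.2 (add ¬((c → ¬d) ↔ ¬a), ¬b):
                ¬((c → ¬d) ↔ ¬a): β-rule — branch into (c → ¬d), ¬¬a  //  ¬(c → ¬d), ¬a.
                  branch 2.2.1.2.1 (add (c → ¬d), ¬¬a):
                    × closes — contains both a and ¬a.
                  branch 2.2.1.2.2 (add ¬(c → ¬d), ¬a):
                    ¬(c → ¬d): α-rule — add c, ¬¬d.
                    ○ open, literals {a=false, b=false, c=true, d=true}.
          branch 2.2.2 (add (¬b → d)):
            ¬(((c → ¬d) ↔ ¬a) ↔ ¬b): β-rule — branch into ((c → ¬d) ↔ ¬a), ¬¬b  //  ¬((c → ¬d) ↔ ¬a), ¬b.
              branch 2.2.2.1 (add ((c → ¬d) ↔ ¬a), ¬¬b):
                (¬b → d): β-rule — branch into ¬¬b  //  d.
                  branch 2.2.2.1.1 (add ¬¬b):
                    ((c → ¬d) ↔ ¬a): β-rule — branch into (c → ¬d), ¬a  //  ¬(c → ¬d), ¬¬a.
                      branch 2.2.2.1.1.1 (add (c → ¬d), ¬a):
                        (c → ¬d): β-rule — branch into ¬c  //  ¬d.
                          branch 2.2.2.1.1.1.1 (add ¬c):
                            ○ open, literals {a=false, b=true, c=false}.
                          branch 2.2.2.1.1.1.2 (add ¬d):
                            ○ open, literals {a=false, b=true, d=false}.
                      branch 2.2.2.1.1.2 (add ¬(c → ¬d), ¬¬a):
                        × closes — contains both a and ¬a.
                  branch 2.2.2.1.2 (add d):
                    ((c → ¬d) ↔ ¬a): β-rule — branch into (c → ¬d), ¬a  //  ¬(c → ¬d), ¬¬a.
                      branch 2.2.2.1.2.1 (add (c → ¬d), ¬a):
                        (c → ¬d): β-rule — branch into ¬c  //  ¬d.
                          branch 2.2.2.1.2.1.1 (add ¬c):
                            ○ open, literals {a=false, b=true, c=false, d=true}.
                          branch 2.2.2.1.2.1.2 (add ¬d):
                            × closes — contains both d and ¬d.
                      branch 2.2.2.1.2.2 (add ¬(c → ¬d), ¬¬a):
                        × closes — contains both a and ¬a.
              branch 2.2.2.2 (add ¬((c → ¬d) ↔ ¬a), ¬b):
                (¬b → d): β-rule — branch into ¬¬b  //  d.
                  branch 2.2.2.2.1 (add ¬¬b):
                    × closes — contains both b and ¬b.
                  branch 2.2.2.2.2 (add d):
                    ¬((c → ¬d) ↔ ¬a): β-rule — branch into (c → ¬d), ¬¬a  //  ¬(c → ¬d), ¬a.
                      branch 2.2.2.2.2.1 (add (c → ¬d), ¬¬a):
                        × closes — contains both a and ¬a.
                      branch 2.2.2.2.2.2 (add ¬(c → ¬d), ¬a):
                        ¬(c → ¬d): α-rule — add c, ¬¬d.
                        ○ open, literals {a=false, b=false, c=true, d=true}.
9 branches closed, 14 open.
Each open branch fixes some atoms; the unmentioned ones are free. Counting distinct full assignments: branch {a=true, c=true, d=false} (b) contributes 2 new; branch {a=true, b=true, c=true} (d) contributes 1 new; branch {a=true, b=false, c=false, d=true} (none free) contributes 1 new; branch {a=true, b=false, d=false} (c) contributes 1 new; branch {a=true, b=false, c=true, d=true} (none free) contributes 1 new; branch {a=true, b=true, c=false} (d) contributes 2 new; branch {a=true, b=true, d=false} (c) contributes 0 new; branch {a=false, b=true, c=false} (d) contributes 2 new; branch {a=false, b=true, d=false} (c) contributes 1 new; branch {a=false, b=false, c=true, d=true} (none free) contributes 1 new; branch {a=false, b=true, c=false} (d) contributes 0 new; branch {a=false, b=true, d=false} (c) contributes 0 new; branch {a=false, b=true, c=false, d=true} (none free) contributes 0 new; branch {a=false, b=false, c=true, d=true} (none free) contributes 0 new. Total: 12.

12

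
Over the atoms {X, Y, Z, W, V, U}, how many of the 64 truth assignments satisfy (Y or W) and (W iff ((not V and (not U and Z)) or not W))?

4

Initial set: {T ((Y or W) and (W iff ((not V and (not U and Z)) or not W)))}.
T ((Y or W) and (W iff ((not V and (not U and Z)) or not W))): α-rule — add T (Y or W), T (W iff ((not V and (not U and Z)) or not W)).
T (Y or W): β-rule — branch into T Y  //  T W.
  branch 1 (add T Y):
    T (W iff ((not V and (not U and Z)) or not W)): β-rule — branch into T W, T ((not V and (not U and Z)) or not W)  //  F W, F ((not V and (not U and Z)) or not W).
      branch 1.1 (add T W, T ((not V and (not U and Z)) or not W)):
        T ((not V and (not U and Z)) or not W): β-rule — branch into T (not V and (not U and Z))  //  T not W.
          branch 1.1.1 (add T (not V and (not U and Z))):
            T (not V and (not U and Z)): α-rule — add T not V, T (not U and Z).
            T (not U and Z): α-rule — add T not U, T Z.
            ○ open, literals {U=false, V=false, W=true, Y=true, Z=true}.
          branch 1.1.2 (add T not W):
            × closes — contains both W and not W.
      branch 1.2 (add F W, F ((not V and (not U and Z)) or not W)):
        F ((not V and (not U and Z)) or not W): α-rule — add F (not V and (not U and Z)), F not W.
        × closes — contains both W and not W.
  branch 2 (add T W):
    T (W iff ((not V and (not U and Z)) or not W)): β-rule — branch into T W, T ((not V and (not U and Z)) or not W)  //  F W, F ((not V and (not U and Z)) or not W).
      branch 2.1 (add T W, T ((not V and (not U and Z)) or not W)):
        T ((not V and (not U and Z)) or not W): β-rule — branch into T (not V and (not U and Z))  //  T not W.
          branch 2.1.1 (add T (not V and (not U and Z))):
            T (not V and (not U and Z)): α-rule — add T not V, T (not U and Z).
            T (not U and Z): α-rule — add T not U, T Z.
            ○ open, literals {U=false, V=false, W=true, Z=true}.
          branch 2.1.2 (add T not W):
            × closes — contains both W and not W.
      branch 2.2 (add F W, F ((not V and (not U and Z)) or not W)):
        × closes — contains both W and not W.
4 branches closed, 2 open.
Each open branch fixes some atoms; the unmentioned ones are free. Counting distinct full assignments: branch {U=false, V=false, W=true, Y=true, Z=true} (X) contributes 2 new; branch {U=false, V=false, W=true, Z=true} (X, Y) contributes 2 new. Total: 4.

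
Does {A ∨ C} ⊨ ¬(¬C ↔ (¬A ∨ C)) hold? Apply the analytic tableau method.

Yes

Initial set: {(A ∨ C); ¬¬(¬C ↔ (¬A ∨ C))}.
(A ∨ C): β-rule — branch into A  //  C.
  branch 1 (add A):
    ¬¬(¬C ↔ (¬A ∨ C)): β-rule — branch into ¬C, (¬A ∨ C)  //  ¬¬C, ¬(¬A ∨ C).
      branch 1.1 (add ¬C, (¬A ∨ C)):
        (¬A ∨ C): β-rule — branch into ¬A  //  C.
          branch 1.1.1 (add ¬A):
            × closes — contains both A and ¬A.
          branch 1.1.2 (add C):
            × closes — contains both C and ¬C.
      branch 1.2 (add ¬¬C, ¬(¬A ∨ C)):
        ¬(¬A ∨ C): α-rule — add ¬¬A, ¬C.
        × closes — contains both C and ¬C.
  branch 2 (add C):
    ¬¬(¬C ↔ (¬A ∨ C)): β-rule — branch into ¬C, (¬A ∨ C)  //  ¬¬C, ¬(¬A ∨ C).
      branch 2.1 (add ¬C, (¬A ∨ C)):
        × closes — contains both C and ¬C.
      branch 2.2 (add ¬¬C, ¬(¬A ∨ C)):
        ¬(¬A ∨ C): α-rule — add ¬¬A, ¬C.
        × closes — contains both C and ¬C.
All 5 branches close.
Every branch closed, so the premises entail the conclusion.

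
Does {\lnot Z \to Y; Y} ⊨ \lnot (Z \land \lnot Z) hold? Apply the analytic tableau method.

Initial set: {T (\lnot Z \to Y); T Y; F \lnot (Z \land \lnot Z)}.
F \lnot (Z \land \lnot Z): α-rule — add T Z, T \lnot Z.
× closes — contains both Z and \lnot Z.
All 1 branch closes.
Every branch closed, so the premises entail the conclusion.

Yes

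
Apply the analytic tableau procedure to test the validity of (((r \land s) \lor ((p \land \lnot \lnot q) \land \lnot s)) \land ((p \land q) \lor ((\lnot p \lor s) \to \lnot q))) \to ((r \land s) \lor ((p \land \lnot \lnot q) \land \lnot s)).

Assume the negation and expand:
Initial set: {F ((((r \land s) \lor ((p \land \lnot \lnot q) \land \lnot s)) \land ((p \land q) \lor ((\lnot p \lor s) \to \lnot q))) \to ((r \land s) \lor ((p \land \lnot \lnot q) \land \lnot s)))}.
F ((((r \land s) \lor ((p \land \lnot \lnot q) \land \lnot s)) \land ((p \land q) \lor ((\lnot p \lor s) \to \lnot q))) \to ((r \land s) \lor ((p \land \lnot \lnot q) \land \lnot s))): α-rule — add T (((r \land s) \lor ((p \land \lnot \lnot q) \land \lnot s)) \land ((p \land q) \lor ((\lnot p \lor s) \to \lnot q))), F ((r \land s) \lor ((p \land \lnot \lnot q) \land \lnot s)).
T (((r \land s) \lor ((p \land \lnot \lnot q) \land \lnot s)) \land ((p \land q) \lor ((\lnot p \lor s) \to \lnot q))): α-rule — add T ((r \land s) \lor ((p \land \lnot \lnot q) \land \lnot s)), T ((p \land q) \lor ((\lnot p \lor s) \to \lnot q)).
F ((r \land s) \lor ((p \land \lnot \lnot q) \land \lnot s)): α-rule — add F (r \land s), F ((p \land \lnot \lnot q) \land \lnot s).
T ((r \land s) \lor ((p \land \lnot \lnot q) \land \lnot s)): β-rule — branch into T (r \land s)  //  T ((p \land \lnot \lnot q) \land \lnot s).
  branch 1 (add T (r \land s)):
    T (r \land s): α-rule — add T r, T s.
    T ((p \land q) \lor ((\lnot p \lor s) \to \lnot q)): β-rule — branch into T (p \land q)  //  T ((\lnot p \lor s) \to \lnot q).
      branch 1.1 (add T (p \land q)):
        T (p \land q): α-rule — add T p, T q.
        F (r \land s): β-rule — branch into F r  //  F s.
          branch 1.1.1 (add F r):
            × closes — contains both r and \lnot r.
          branch 1.1.2 (add F s):
            × closes — contains both s and \lnot s.
      branch 1.2 (add T ((\lnot p \lor s) \to \lnot q)):
        F (r \land s): β-rule — branch into F r  //  F s.
          branch 1.2.1 (add F r):
            × closes — contains both r and \lnot r.
          branch 1.2.2 (add F s):
            × closes — contains both s and \lnot s.
  branch 2 (add T ((p \land \lnot \lnot q) \land \lnot s)):
    T ((p \land \lnot \lnot q) \land \lnot s): α-rule — add T (p \land \lnot \lnot q), T \lnot s.
    T (p \land \lnot \lnot q): α-rule — add T p, T \lnot \lnot q.
    T \lnot \lnot q: drop double negation, giving T q.
    T ((p \land q) \lor ((\lnot p \lor s) \to \lnot q)): β-rule — branch into T (p \land q)  //  T ((\lnot p \lor s) \to \lnot q).
      branch 2.1 (add T (p \land q)):
        T (p \land q): α-rule — add T p, T q.
        F (r \land s): β-rule — branch into F r  //  F s.
          branch 2.1.1 (add F r):
            F ((p \land \lnot \lnot q) \land \lnot s): β-rule — branch into F (p \land \lnot \lnot q)  //  F \lnot s.
              branch 2.1.1.1 (add F (p \land \lnot \lnot q)):
                F (p \land \lnot \lnot q): β-rule — branch into F p  //  F \lnot \lnot q.
                  branch 2.1.1.1.1 (add F p):
                    × closes — contains both p and \lnot p.
                  branch 2.1.1.1.2 (add F \lnot \lnot q):
                    F \lnot \lnot q: drop double negation, giving F q.
                    × closes — contains both q and \lnot q.
              branch 2.1.1.2 (add F \lnot s):
                × closes — contains both s and \lnot s.
          branch 2.1.2 (add F s):
            F ((p \land \lnot \lnot q) \land \lnot s): β-rule — branch into F (p \land \lnot \lnot q)  //  F \lnot s.
              branch 2.1.2.1 (add F (p \land \lnot \lnot q)):
                F (p \land \lnot \lnot q): β-rule — branch into F p  //  F \lnot \lnot q.
                  branch 2.1.2.1.1 (add F p):
                    × closes — contains both p and \lnot p.
                  branch 2.1.2.1.2 (add F \lnot \lnot q):
                    F \lnot \lnot q: drop double negation, giving F q.
                    × closes — contains both q and \lnot q.
              branch 2.1.2.2 (add F \lnot s):
                × closes — contains both s and \lnot s.
      branch 2.2 (add T ((\lnot p \lor s) \to \lnot q)):
        F (r \land s): β-rule — branch into F r  //  F s.
          branch 2.2.1 (add F r):
            F ((p \land \lnot \lnot q) \land \lnot s): β-rule — branch into F (p \land \lnot \lnot q)  //  F \lnot s.
              branch 2.2.1.1 (add F (p \land \lnot \lnot q)):
                T ((\lnot p \lor s) \to \lnot q): β-rule — branch into F (\lnot p \lor s)  //  T \lnot q.
                  branch 2.2.1.1.1 (add F (\lnot p \lor s)):
                    F (\lnot p \lor s): α-rule — add F \lnot p, F s.
                    F (p \land \lnot \lnot q): β-rule — branch into F p  //  F \lnot \lnot q.
                      branch 2.2.1.1.1.1 (add F p):
                        × closes — contains both p and \lnot p.
                      branch 2.2.1.1.1.2 (add F \lnot \lnot q):
                        F \lnot \lnot q: drop double negation, giving F q.
                        × closes — contains both q and \lnot q.
                  branch 2.2.1.1.2 (add T \lnot q):
                    × closes — contains both q and \lnot q.
              branch 2.2.1.2 (add F \lnot s):
                × closes — contains both s and \lnot s.
          branch 2.2.2 (add F s):
            F ((p \land \lnot \lnot q) \land \lnot s): β-rule — branch into F (p \land \lnot \lnot q)  //  F \lnot s.
              branch 2.2.2.1 (add F (p \land \lnot \lnot q)):
                T ((\lnot p \lor s) \to \lnot q): β-rule — branch into F (\lnot p \lor s)  //  T \lnot q.
                  branch 2.2.2.1.1 (add F (\lnot p \lor s)):
                    F (\lnot p \lor s): α-rule — add F \lnot p, F s.
                    F (p \land \lnot \lnot q): β-rule — branch into F p  //  F \lnot \lnot q.
                      branch 2.2.2.1.1.1 (add F p):
                        × closes — contains both p and \lnot p.
                      branch 2.2.2.1.1.2 (add F \lnot \lnot q):
                        F \lnot \lnot q: drop double negation, giving F q.
                        × closes — contains both q and \lnot q.
                  branch 2.2.2.1.2 (add T \lnot q):
                    × closes — contains both q and \lnot q.
              branch 2.2.2.2 (add F \lnot s):
                × closes — contains both s and \lnot s.
All 18 branches close.
Every branch closed, so the negation is unsatisfiable and the formula is valid.

Valid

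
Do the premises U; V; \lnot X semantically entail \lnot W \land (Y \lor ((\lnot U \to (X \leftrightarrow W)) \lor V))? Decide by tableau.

Initial set: {U; V; \lnot X; \lnot (\lnot W \land (Y \lor ((\lnot U \to (X \leftrightarrow W)) \lor V)))}.
\lnot (\lnot W \land (Y \lor ((\lnot U \to (X \leftrightarrow W)) \lor V))): β-rule — branch into \lnot \lnot W  //  \lnot (Y \lor ((\lnot U \to (X \leftrightarrow W)) \lor V)).
  branch 1 (add \lnot \lnot W):
    ○ open, literals {U=T, V=T, W=T, X=F}.
  branch 2 (add \lnot (Y \lor ((\lnot U \to (X \leftrightarrow W)) \lor V))):
    \lnot (Y \lor ((\lnot U \to (X \leftrightarrow W)) \lor V)): α-rule — add \lnot Y, \lnot ((\lnot U \to (X \leftrightarrow W)) \lor V).
    \lnot ((\lnot U \to (X \leftrightarrow W)) \lor V): α-rule — add \lnot (\lnot U \to (X \leftrightarrow W)), \lnot V.
    × closes — contains both V and \lnot V.
1 branch closed, 1 open.
An open branch gives a countermodel: U=T, V=T, W=T, X=F (unmentioned atoms arbitrary); the premises hold there but the conclusion fails.

No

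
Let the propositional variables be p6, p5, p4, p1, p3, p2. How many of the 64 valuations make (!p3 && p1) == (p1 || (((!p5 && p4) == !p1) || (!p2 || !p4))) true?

Initial set: {T ((!p3 && p1) == (p1 || (((!p5 && p4) == !p1) || (!p2 || !p4))))}.
T ((!p3 && p1) == (p1 || (((!p5 && p4) == !p1) || (!p2 || !p4)))): β-rule — branch into T (!p3 && p1), T (p1 || (((!p5 && p4) == !p1) || (!p2 || !p4)))  //  F (!p3 && p1), F (p1 || (((!p5 && p4) == !p1) || (!p2 || !p4))).
  branch 1 (add T (!p3 && p1), T (p1 || (((!p5 && p4) == !p1) || (!p2 || !p4)))):
    T (!p3 && p1): α-rule — add T !p3, T p1.
    T (p1 || (((!p5 && p4) == !p1) || (!p2 || !p4))): β-rule — branch into T p1  //  T (((!p5 && p4) == !p1) || (!p2 || !p4)).
      branch 1.1 (add T p1):
        ○ open, literals {p1=T, p3=F}.
      branch 1.2 (add T (((!p5 && p4) == !p1) || (!p2 || !p4))):
        T (((!p5 && p4) == !p1) || (!p2 || !p4)): β-rule — branch into T ((!p5 && p4) == !p1)  //  T (!p2 || !p4).
          branch 1.2.1 (add T ((!p5 && p4) == !p1)):
            T ((!p5 && p4) == !p1): β-rule — branch into T (!p5 && p4), T !p1  //  F (!p5 && p4), F !p1.
              branch 1.2.1.1 (add T (!p5 && p4), T !p1):
                × closes — contains both p1 and !p1.
              branch 1.2.1.2 (add F (!p5 && p4), F !p1):
                F (!p5 && p4): β-rule — branch into F !p5  //  F p4.
                  branch 1.2.1.2.1 (add F !p5):
                    ○ open, literals {p1=T, p3=F, p5=T}.
                  branch 1.2.1.2.2 (add F p4):
                    ○ open, literals {p1=T, p3=F, p4=F}.
          branch 1.2.2 (add T (!p2 || !p4)):
            T (!p2 || !p4): β-rule — branch into T !p2  //  T !p4.
              branch 1.2.2.1 (add T !p2):
                ○ open, literals {p1=T, p2=F, p3=F}.
              branch 1.2.2.2 (add T !p4):
                ○ open, literals {p1=T, p3=F, p4=F}.
  branch 2 (add F (!p3 && p1), F (p1 || (((!p5 && p4) == !p1) || (!p2 || !p4)))):
    F (p1 || (((!p5 && p4) == !p1) || (!p2 || !p4))): α-rule — add F p1, F (((!p5 && p4) == !p1) || (!p2 || !p4)).
    F (((!p5 && p4) == !p1) || (!p2 || !p4)): α-rule — add F ((!p5 && p4) == !p1), F (!p2 || !p4).
    F (!p2 || !p4): α-rule — add F !p2, F !p4.
    F (!p3 && p1): β-rule — branch into F !p3  //  F p1.
      branch 2.1 (add F !p3):
        F ((!p5 && p4) == !p1): β-rule — branch into T (!p5 && p4), F !p1  //  F (!p5 && p4), T !p1.
          branch 2.1.1 (add T (!p5 && p4), F !p1):
            × closes — contains both p1 and !p1.
          branch 2.1.2 (add F (!p5 && p4), T !p1):
            F (!p5 && p4): β-rule — branch into F !p5  //  F p4.
              branch 2.1.2.1 (add F !p5):
                ○ open, literals {p1=F, p2=T, p3=T, p4=T, p5=T}.
              branch 2.1.2.2 (add F p4):
                × closes — contains both p4 and !p4.
      branch 2.2 (add F p1):
        F ((!p5 && p4) == !p1): β-rule — branch into T (!p5 && p4), F !p1  //  F (!p5 && p4), T !p1.
          branch 2.2.1 (add T (!p5 && p4), F !p1):
            × closes — contains both p1 and !p1.
          branch 2.2.2 (add F (!p5 && p4), T !p1):
            F (!p5 && p4): β-rule — branch into F !p5  //  F p4.
              branch 2.2.2.1 (add F !p5):
                ○ open, literals {p1=F, p2=T, p4=T, p5=T}.
              branch 2.2.2.2 (add F p4):
                × closes — contains both p4 and !p4.
5 branches closed, 7 open.
Each open branch fixes some atoms; the unmentioned ones are free. Counting distinct full assignments: branch {p1=T, p3=F} (p6, p5, p4, p2) contributes 16 new; branch {p1=T, p3=F, p5=T} (p6, p4, p2) contributes 0 new; branch {p1=T, p3=F, p4=F} (p6, p5, p2) contributes 0 new; branch {p1=T, p2=F, p3=F} (p6, p5, p4) contributes 0 new; branch {p1=T, p3=F, p4=F} (p6, p5, p2) contributes 0 new; branch {p1=F, p2=T, p3=T, p4=T, p5=T} (p6) contributes 2 new; branch {p1=F, p2=T, p4=T, p5=T} (p6, p3) contributes 2 new. Total: 20.

20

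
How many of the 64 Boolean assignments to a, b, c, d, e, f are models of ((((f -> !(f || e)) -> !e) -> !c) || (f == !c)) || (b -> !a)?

Initial set: {(((((f -> !(f || e)) -> !e) -> !c) || (f == !c)) || (b -> !a))}.
(((((f -> !(f || e)) -> !e) -> !c) || (f == !c)) || (b -> !a)): β-rule — branch into ((((f -> !(f || e)) -> !e) -> !c) || (f == !c))  //  (b -> !a).
  branch 1 (add ((((f -> !(f || e)) -> !e) -> !c) || (f == !c))):
    ((((f -> !(f || e)) -> !e) -> !c) || (f == !c)): β-rule — branch into (((f -> !(f || e)) -> !e) -> !c)  //  (f == !c).
      branch 1.1 (add (((f -> !(f || e)) -> !e) -> !c)):
        (((f -> !(f || e)) -> !e) -> !c): β-rule — branch into !((f -> !(f || e)) -> !e)  //  !c.
          branch 1.1.1 (add !((f -> !(f || e)) -> !e)):
            !((f -> !(f || e)) -> !e): α-rule — add (f -> !(f || e)), !!e.
            (f -> !(f || e)): β-rule — branch into !f  //  !(f || e).
              branch 1.1.1.1 (add !f):
                ○ open, literals {e=1, f=0}.
              branch 1.1.1.2 (add !(f || e)):
                !(f || e): α-rule — add !f, !e.
                × closes — contains both e and !e.
          branch 1.1.2 (add !c):
            ○ open, literals {c=0}.
      branch 1.2 (add (f == !c)):
        (f == !c): β-rule — branch into f, !c  //  !f, !!c.
          branch 1.2.1 (add f, !c):
            ○ open, literals {c=0, f=1}.
          branch 1.2.2 (add !f, !!c):
            ○ open, literals {c=1, f=0}.
  branch 2 (add (b -> !a)):
    (b -> !a): β-rule — branch into !b  //  !a.
      branch 2.1 (add !b):
        ○ open, literals {b=0}.
      branch 2.2 (add !a):
        ○ open, literals {a=0}.
1 branch closed, 6 open.
Each open branch fixes some atoms; the unmentioned ones are free. Counting distinct full assignments: branch {e=1, f=0} (a, b, c, d) contributes 16 new; branch {c=0} (a, b, d, e, f) contributes 24 new; branch {c=0, f=1} (a, b, d, e) contributes 0 new; branch {c=1, f=0} (a, b, d, e) contributes 8 new; branch {b=0} (a, c, d, e, f) contributes 8 new; branch {a=0} (b, c, d, e, f) contributes 4 new. Total: 60.

60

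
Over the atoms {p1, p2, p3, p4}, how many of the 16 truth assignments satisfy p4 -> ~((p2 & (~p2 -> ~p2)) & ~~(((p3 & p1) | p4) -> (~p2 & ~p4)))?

Initial set: {(p4 -> ~((p2 & (~p2 -> ~p2)) & ~~(((p3 & p1) | p4) -> (~p2 & ~p4))))}.
(p4 -> ~((p2 & (~p2 -> ~p2)) & ~~(((p3 & p1) | p4) -> (~p2 & ~p4)))): β-rule — branch into ~p4  //  ~((p2 & (~p2 -> ~p2)) & ~~(((p3 & p1) | p4) -> (~p2 & ~p4))).
  branch 1 (add ~p4):
    ○ open, literals {p4=F}.
  branch 2 (add ~((p2 & (~p2 -> ~p2)) & ~~(((p3 & p1) | p4) -> (~p2 & ~p4)))):
    ~((p2 & (~p2 -> ~p2)) & ~~(((p3 & p1) | p4) -> (~p2 & ~p4))): β-rule — branch into ~(p2 & (~p2 -> ~p2))  //  ~~~(((p3 & p1) | p4) -> (~p2 & ~p4)).
      branch 2.1 (add ~(p2 & (~p2 -> ~p2))):
        ~(p2 & (~p2 -> ~p2)): β-rule — branch into ~p2  //  ~(~p2 -> ~p2).
          branch 2.1.1 (add ~p2):
            ○ open, literals {p2=F}.
          branch 2.1.2 (add ~(~p2 -> ~p2)):
            ~(~p2 -> ~p2): α-rule — add ~p2, ~~p2.
            × closes — contains both p2 and ~p2.
      branch 2.2 (add ~~~(((p3 & p1) | p4) -> (~p2 & ~p4))):
        ~~~(((p3 & p1) | p4) -> (~p2 & ~p4)): drop double negation, giving ~(((p3 & p1) | p4) -> (~p2 & ~p4)).
        ~(((p3 & p1) | p4) -> (~p2 & ~p4)): α-rule — add ((p3 & p1) | p4), ~(~p2 & ~p4).
        ((p3 & p1) | p4): β-rule — branch into (p3 & p1)  //  p4.
          branch 2.2.1 (add (p3 & p1)):
            (p3 & p1): α-rule — add p3, p1.
            ~(~p2 & ~p4): β-rule — branch into ~~p2  //  ~~p4.
              branch 2.2.1.1 (add ~~p2):
                ○ open, literals {p1=T, p2=T, p3=T}.
              branch 2.2.1.2 (add ~~p4):
                ○ open, literals {p1=T, p3=T, p4=T}.
          branch 2.2.2 (add p4):
            ~(~p2 & ~p4): β-rule — branch into ~~p2  //  ~~p4.
              branch 2.2.2.1 (add ~~p2):
                ○ open, literals {p2=T, p4=T}.
              branch 2.2.2.2 (add ~~p4):
                ○ open, literals {p4=T}.
1 branch closed, 6 open.
Each open branch fixes some atoms; the unmentioned ones are free. Counting distinct full assignments: branch {p4=F} (p1, p2, p3) contributes 8 new; branch {p2=F} (p1, p3, p4) contributes 4 new; branch {p1=T, p2=T, p3=T} (p4) contributes 1 new; branch {p1=T, p3=T, p4=T} (p2) contributes 0 new; branch {p2=T, p4=T} (p1, p3) contributes 3 new; branch {p4=T} (p1, p2, p3) contributes 0 new. Total: 16.

16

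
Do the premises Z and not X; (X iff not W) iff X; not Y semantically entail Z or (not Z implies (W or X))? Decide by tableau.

Initial set: {(Z and not X); ((X iff not W) iff X); not Y; not (Z or (not Z implies (W or X)))}.
(Z and not X): α-rule — add Z, not X.
not (Z or (not Z implies (W or X))): α-rule — add not Z, not (not Z implies (W or X)).
× closes — contains both Z and not Z.
All 1 branch closes.
Every branch closed, so the premises entail the conclusion.

Yes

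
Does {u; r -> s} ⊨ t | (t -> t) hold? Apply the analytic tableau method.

Initial set: {T u; T (r -> s); F (t | (t -> t))}.
F (t | (t -> t)): α-rule — add F t, F (t -> t).
F (t -> t): α-rule — add T t, F t.
× closes — contains both t and ~t.
All 1 branch closes.
Every branch closed, so the premises entail the conclusion.

Yes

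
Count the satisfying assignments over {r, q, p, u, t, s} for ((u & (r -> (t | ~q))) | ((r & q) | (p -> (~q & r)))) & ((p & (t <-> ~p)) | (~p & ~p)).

44

Initial set: {T (((u & (r -> (t | ~q))) | ((r & q) | (p -> (~q & r)))) & ((p & (t <-> ~p)) | (~p & ~p)))}.
T (((u & (r -> (t | ~q))) | ((r & q) | (p -> (~q & r)))) & ((p & (t <-> ~p)) | (~p & ~p))): α-rule — add T ((u & (r -> (t | ~q))) | ((r & q) | (p -> (~q & r)))), T ((p & (t <-> ~p)) | (~p & ~p)).
T ((u & (r -> (t | ~q))) | ((r & q) | (p -> (~q & r)))): β-rule — branch into T (u & (r -> (t | ~q)))  //  T ((r & q) | (p -> (~q & r))).
  branch 1 (add T (u & (r -> (t | ~q)))):
    T (u & (r -> (t | ~q))): α-rule — add T u, T (r -> (t | ~q)).
    T ((p & (t <-> ~p)) | (~p & ~p)): β-rule — branch into T (p & (t <-> ~p))  //  T (~p & ~p).
      branch 1.1 (add T (p & (t <-> ~p))):
        T (p & (t <-> ~p)): α-rule — add T p, T (t <-> ~p).
        T (r -> (t | ~q)): β-rule — branch into F r  //  T (t | ~q).
          branch 1.1.1 (add F r):
            T (t <-> ~p): β-rule — branch into T t, T ~p  //  F t, F ~p.
              branch 1.1.1.1 (add T t, T ~p):
                × closes — contains both p and ~p.
              branch 1.1.1.2 (add F t, F ~p):
                ○ open, literals {p=T, r=F, t=F, u=T}.
          branch 1.1.2 (add T (t | ~q)):
            T (t <-> ~p): β-rule — branch into T t, T ~p  //  F t, F ~p.
              branch 1.1.2.1 (add T t, T ~p):
                × closes — contains both p and ~p.
              branch 1.1.2.2 (add F t, F ~p):
                T (t | ~q): β-rule — branch into T t  //  T ~q.
                  branch 1.1.2.2.1 (add T t):
                    × closes — contains both t and ~t.
                  branch 1.1.2.2.2 (add T ~q):
                    ○ open, literals {p=T, q=F, t=F, u=T}.
      branch 1.2 (add T (~p & ~p)):
        T (~p & ~p): α-rule — add T ~p, T ~p.
        T (r -> (t | ~q)): β-rule — branch into F r  //  T (t | ~q).
          branch 1.2.1 (add F r):
            ○ open, literals {p=F, r=F, u=T}.
          branch 1.2.2 (add T (t | ~q)):
            T (t | ~q): β-rule — branch into T t  //  T ~q.
              branch 1.2.2.1 (add T t):
                ○ open, literals {p=F, t=T, u=T}.
              branch 1.2.2.2 (add T ~q):
                ○ open, literals {p=F, q=F, u=T}.
  branch 2 (add T ((r & q) | (p -> (~q & r)))):
    T ((p & (t <-> ~p)) | (~p & ~p)): β-rule — branch into T (p & (t <-> ~p))  //  T (~p & ~p).
      branch 2.1 (add T (p & (t <-> ~p))):
        T (p & (t <-> ~p)): α-rule — add T p, T (t <-> ~p).
        T ((r & q) | (p -> (~q & r))): β-rule — branch into T (r & q)  //  T (p -> (~q & r)).
          branch 2.1.1 (add T (r & q)):
            T (r & q): α-rule — add T r, T q.
            T (t <-> ~p): β-rule — branch into T t, T ~p  //  F t, F ~p.
              branch 2.1.1.1 (add T t, T ~p):
                × closes — contains both p and ~p.
              branch 2.1.1.2 (add F t, F ~p):
                ○ open, literals {p=T, q=T, r=T, t=F}.
          branch 2.1.2 (add T (p -> (~q & r))):
            T (t <-> ~p): β-rule — branch into T t, T ~p  //  F t, F ~p.
              branch 2.1.2.1 (add T t, T ~p):
                × closes — contains both p and ~p.
              branch 2.1.2.2 (add F t, F ~p):
                T (p -> (~q & r)): β-rule — branch into F p  //  T (~q & r).
                  branch 2.1.2.2.1 (add F p):
                    × closes — contains both p and ~p.
                  branch 2.1.2.2.2 (add T (~q & r)):
                    T (~q & r): α-rule — add T ~q, T r.
                    ○ open, literals {p=T, q=F, r=T, t=F}.
      branch 2.2 (add T (~p & ~p)):
        T (~p & ~p): α-rule — add T ~p, T ~p.
        T ((r & q) | (p -> (~q & r))): β-rule — branch into T (r & q)  //  T (p -> (~q & r)).
          branch 2.2.1 (add T (r & q)):
            T (r & q): α-rule — add T r, T q.
            ○ open, literals {p=F, q=T, r=T}.
          branch 2.2.2 (add T (p -> (~q & r))):
            T (p -> (~q & r)): β-rule — branch into F p  //  T (~q & r).
              branch 2.2.2.1 (add F p):
                ○ open, literals {p=F}.
              branch 2.2.2.2 (add T (~q & r)):
                T (~q & r): α-rule — add T ~q, T r.
                ○ open, literals {p=F, q=F, r=T}.
6 branches closed, 10 open.
Each open branch fixes some atoms; the unmentioned ones are free. Counting distinct full assignments: branch {p=T, r=F, t=F, u=T} (q, s) contributes 4 new; branch {p=T, q=F, t=F, u=T} (r, s) contributes 2 new; branch {p=F, r=F, u=T} (q, t, s) contributes 8 new; branch {p=F, t=T, u=T} (r, q, s) contributes 4 new; branch {p=F, q=F, u=T} (r, t, s) contributes 2 new; branch {p=T, q=T, r=T, t=F} (u, s) contributes 4 new; branch {p=T, q=F, r=T, t=F} (u, s) contributes 2 new; branch {p=F, q=T, r=T} (u, t, s) contributes 6 new; branch {p=F} (r, q, u, t, s) contributes 12 new; branch {p=F, q=F, r=T} (u, t, s) contributes 0 new. Total: 44.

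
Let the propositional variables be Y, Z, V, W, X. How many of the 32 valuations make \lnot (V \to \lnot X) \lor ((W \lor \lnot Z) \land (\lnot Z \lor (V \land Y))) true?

Initial set: {(\lnot (V \to \lnot X) \lor ((W \lor \lnot Z) \land (\lnot Z \lor (V \land Y))))}.
(\lnot (V \to \lnot X) \lor ((W \lor \lnot Z) \land (\lnot Z \lor (V \land Y)))): β-rule — branch into \lnot (V \to \lnot X)  //  ((W \lor \lnot Z) \land (\lnot Z \lor (V \land Y))).
  branch 1 (add \lnot (V \to \lnot X)):
    \lnot (V \to \lnot X): α-rule — add V, \lnot \lnot X.
    ○ open, literals {V=1, X=1}.
  branch 2 (add ((W \lor \lnot Z) \land (\lnot Z \lor (V \land Y)))):
    ((W \lor \lnot Z) \land (\lnot Z \lor (V \land Y))): α-rule — add (W \lor \lnot Z), (\lnot Z \lor (V \land Y)).
    (W \lor \lnot Z): β-rule — branch into W  //  \lnot Z.
      branch 2.1 (add W):
        (\lnot Z \lor (V \land Y)): β-rule — branch into \lnot Z  //  (V \land Y).
          branch 2.1.1 (add \lnot Z):
            ○ open, literals {W=1, Z=0}.
          branch 2.1.2 (add (V \land Y)):
            (V \land Y): α-rule — add V, Y.
            ○ open, literals {V=1, W=1, Y=1}.
      branch 2.2 (add \lnot Z):
        (\lnot Z \lor (V \land Y)): β-rule — branch into \lnot Z  //  (V \land Y).
          branch 2.2.1 (add \lnot Z):
            ○ open, literals {Z=0}.
          branch 2.2.2 (add (V \land Y)):
            (V \land Y): α-rule — add V, Y.
            ○ open, literals {V=1, Y=1, Z=0}.
0 branches closed, 5 open.
Each open branch fixes some atoms; the unmentioned ones are free. Counting distinct full assignments: branch {V=1, X=1} (Y, Z, W) contributes 8 new; branch {W=1, Z=0} (Y, V, X) contributes 6 new; branch {V=1, W=1, Y=1} (Z, X) contributes 1 new; branch {Z=0} (Y, V, W, X) contributes 6 new; branch {V=1, Y=1, Z=0} (W, X) contributes 0 new. Total: 21.

21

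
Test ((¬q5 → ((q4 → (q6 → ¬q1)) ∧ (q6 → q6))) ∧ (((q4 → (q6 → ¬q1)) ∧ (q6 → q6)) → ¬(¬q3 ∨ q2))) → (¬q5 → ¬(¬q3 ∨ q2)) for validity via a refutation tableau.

Assume the negation and expand:
Initial set: {¬(((¬q5 → ((q4 → (q6 → ¬q1)) ∧ (q6 → q6))) ∧ (((q4 → (q6 → ¬q1)) ∧ (q6 → q6)) → ¬(¬q3 ∨ q2))) → (¬q5 → ¬(¬q3 ∨ q2)))}.
¬(((¬q5 → ((q4 → (q6 → ¬q1)) ∧ (q6 → q6))) ∧ (((q4 → (q6 → ¬q1)) ∧ (q6 → q6)) → ¬(¬q3 ∨ q2))) → (¬q5 → ¬(¬q3 ∨ q2))): α-rule — add ((¬q5 → ((q4 → (q6 → ¬q1)) ∧ (q6 → q6))) ∧ (((q4 → (q6 → ¬q1)) ∧ (q6 → q6)) → ¬(¬q3 ∨ q2))), ¬(¬q5 → ¬(¬q3 ∨ q2)).
((¬q5 → ((q4 → (q6 → ¬q1)) ∧ (q6 → q6))) ∧ (((q4 → (q6 → ¬q1)) ∧ (q6 → q6)) → ¬(¬q3 ∨ q2))): α-rule — add (¬q5 → ((q4 → (q6 → ¬q1)) ∧ (q6 → q6))), (((q4 → (q6 → ¬q1)) ∧ (q6 → q6)) → ¬(¬q3 ∨ q2)).
¬(¬q5 → ¬(¬q3 ∨ q2)): α-rule — add ¬q5, ¬¬(¬q3 ∨ q2).
(¬q5 → ((q4 → (q6 → ¬q1)) ∧ (q6 → q6))): β-rule — branch into ¬¬q5  //  ((q4 → (q6 → ¬q1)) ∧ (q6 → q6)).
  branch 1 (add ¬¬q5):
    × closes — contains both q5 and ¬q5.
  branch 2 (add ((q4 → (q6 → ¬q1)) ∧ (q6 → q6))):
    ((q4 → (q6 → ¬q1)) ∧ (q6 → q6)): α-rule — add (q4 → (q6 → ¬q1)), (q6 → q6).
    (((q4 → (q6 → ¬q1)) ∧ (q6 → q6)) → ¬(¬q3 ∨ q2)): β-rule — branch into ¬((q4 → (q6 → ¬q1)) ∧ (q6 → q6))  //  ¬(¬q3 ∨ q2).
      branch 2.1 (add ¬((q4 → (q6 → ¬q1)) ∧ (q6 → q6))):
        ¬¬(¬q3 ∨ q2): β-rule — branch into ¬q3  //  q2.
          branch 2.1.1 (add ¬q3):
            (q4 → (q6 → ¬q1)): β-rule — branch into ¬q4  //  (q6 → ¬q1).
              branch 2.1.1.1 (add ¬q4):
                (q6 → q6): β-rule — branch into ¬q6  //  q6.
                  branch 2.1.1.1.1 (add ¬q6):
                    ¬((q4 → (q6 → ¬q1)) ∧ (q6 → q6)): β-rule — branch into ¬(q4 → (q6 → ¬q1))  //  ¬(q6 → q6).
                      branch 2.1.1.1.1.1 (add ¬(q4 → (q6 → ¬q1))):
                        ¬(q4 → (q6 → ¬q1)): α-rule — add q4, ¬(q6 → ¬q1).
                        × closes — contains both q4 and ¬q4.
                      branch 2.1.1.1.1.2 (add ¬(q6 → q6)):
                        ¬(q6 → q6): α-rule — add q6, ¬q6.
                        × closes — contains both q6 and ¬q6.
                  branch 2.1.1.1.2 (add q6):
                    ¬((q4 → (q6 → ¬q1)) ∧ (q6 → q6)): β-rule — branch into ¬(q4 → (q6 → ¬q1))  //  ¬(q6 → q6).
                      branch 2.1.1.1.2.1 (add ¬(q4 → (q6 → ¬q1))):
                        ¬(q4 → (q6 → ¬q1)): α-rule — add q4, ¬(q6 → ¬q1).
                        × closes — contains both q4 and ¬q4.
                      branch 2.1.1.1.2.2 (add ¬(q6 → q6)):
                        ¬(q6 → q6): α-rule — add q6, ¬q6.
                        × closes — contains both q6 and ¬q6.
              branch 2.1.1.2 (add (q6 → ¬q1)):
                (q6 → q6): β-rule — branch into ¬q6  //  q6.
                  branch 2.1.1.2.1 (add ¬q6):
                    ¬((q4 → (q6 → ¬q1)) ∧ (q6 → q6)): β-rule — branch into ¬(q4 → (q6 → ¬q1))  //  ¬(q6 → q6).
                      branch 2.1.1.2.1.1 (add ¬(q4 → (q6 → ¬q1))):
                        ¬(q4 → (q6 → ¬q1)): α-rule — add q4, ¬(q6 → ¬q1).
                        ¬(q6 → ¬q1): α-rule — add q6, ¬¬q1.
                        × closes — contains both q6 and ¬q6.
                      branch 2.1.1.2.1.2 (add ¬(q6 → q6)):
                        ¬(q6 → q6): α-rule — add q6, ¬q6.
                        × closes — contains both q6 and ¬q6.
                  branch 2.1.1.2.2 (add q6):
                    ¬((q4 → (q6 → ¬q1)) ∧ (q6 → q6)): β-rule — branch into ¬(q4 → (q6 → ¬q1))  //  ¬(q6 → q6).
                      branch 2.1.1.2.2.1 (add ¬(q4 → (q6 → ¬q1))):
                        ¬(q4 → (q6 → ¬q1)): α-rule — add q4, ¬(q6 → ¬q1).
                        ¬(q6 → ¬q1): α-rule — add q6, ¬¬q1.
                        (q6 → ¬q1): β-rule — branch into ¬q6  //  ¬q1.
                          branch 2.1.1.2.2.1.1 (add ¬q6):
                            × closes — contains both q6 and ¬q6.
                          branch 2.1.1.2.2.1.2 (add ¬q1):
                            × closes — contains both q1 and ¬q1.
                      branch 2.1.1.2.2.2 (add ¬(q6 → q6)):
                        ¬(q6 → q6): α-rule — add q6, ¬q6.
                        × closes — contains both q6 and ¬q6.
          branch 2.1.2 (add q2):
            (q4 → (q6 → ¬q1)): β-rule — branch into ¬q4  //  (q6 → ¬q1).
              branch 2.1.2.1 (add ¬q4):
                (q6 → q6): β-rule — branch into ¬q6  //  q6.
                  branch 2.1.2.1.1 (add ¬q6):
                    ¬((q4 → (q6 → ¬q1)) ∧ (q6 → q6)): β-rule — branch into ¬(q4 → (q6 → ¬q1))  //  ¬(q6 → q6).
                      branch 2.1.2.1.1.1 (add ¬(q4 → (q6 → ¬q1))):
                        ¬(q4 → (q6 → ¬q1)): α-rule — add q4, ¬(q6 → ¬q1).
                        × closes — contains both q4 and ¬q4.
                      branch 2.1.2.1.1.2 (add ¬(q6 → q6)):
                        ¬(q6 → q6): α-rule — add q6, ¬q6.
                        × closes — contains both q6 and ¬q6.
                  branch 2.1.2.1.2 (add q6):
                    ¬((q4 → (q6 → ¬q1)) ∧ (q6 → q6)): β-rule — branch into ¬(q4 → (q6 → ¬q1))  //  ¬(q6 → q6).
                      branch 2.1.2.1.2.1 (add ¬(q4 → (q6 → ¬q1))):
                        ¬(q4 → (q6 → ¬q1)): α-rule — add q4, ¬(q6 → ¬q1).
                        × closes — contains both q4 and ¬q4.
                      branch 2.1.2.1.2.2 (add ¬(q6 → q6)):
                        ¬(q6 → q6): α-rule — add q6, ¬q6.
                        × closes — contains both q6 and ¬q6.
              branch 2.1.2.2 (add (q6 → ¬q1)):
                (q6 → q6): β-rule — branch into ¬q6  //  q6.
                  branch 2.1.2.2.1 (add ¬q6):
                    ¬((q4 → (q6 → ¬q1)) ∧ (q6 → q6)): β-rule — branch into ¬(q4 → (q6 → ¬q1))  //  ¬(q6 → q6).
                      branch 2.1.2.2.1.1 (add ¬(q4 → (q6 → ¬q1))):
                        ¬(q4 → (q6 → ¬q1)): α-rule — add q4, ¬(q6 → ¬q1).
                        ¬(q6 → ¬q1): α-rule — add q6, ¬¬q1.
                        × closes — contains both q6 and ¬q6.
                      branch 2.1.2.2.1.2 (add ¬(q6 → q6)):
                        ¬(q6 → q6): α-rule — add q6, ¬q6.
                        × closes — contains both q6 and ¬q6.
                  branch 2.1.2.2.2 (add q6):
                    ¬((q4 → (q6 → ¬q1)) ∧ (q6 → q6)): β-rule — branch into ¬(q4 → (q6 → ¬q1))  //  ¬(q6 → q6).
                      branch 2.1.2.2.2.1 (add ¬(q4 → (q6 → ¬q1))):
                        ¬(q4 → (q6 → ¬q1)): α-rule — add q4, ¬(q6 → ¬q1).
                        ¬(q6 → ¬q1): α-rule — add q6, ¬¬q1.
                        (q6 → ¬q1): β-rule — branch into ¬q6  //  ¬q1.
                          branch 2.1.2.2.2.1.1 (add ¬q6):
                            × closes — contains both q6 and ¬q6.
                          branch 2.1.2.2.2.1.2 (add ¬q1):
                            × closes — contains both q1 and ¬q1.
                      branch 2.1.2.2.2.2 (add ¬(q6 → q6)):
                        ¬(q6 → q6): α-rule — add q6, ¬q6.
                        × closes — contains both q6 and ¬q6.
      branch 2.2 (add ¬(¬q3 ∨ q2)):
        ¬(¬q3 ∨ q2): α-rule — add ¬¬q3, ¬q2.
        ¬¬(¬q3 ∨ q2): β-rule — branch into ¬q3  //  q2.
          branch 2.2.1 (add ¬q3):
            × closes — contains both q3 and ¬q3.
          branch 2.2.2 (add q2):
            × closes — contains both q2 and ¬q2.
All 21 branches close.
Every branch closed, so the negation is unsatisfiable and the formula is valid.

Valid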